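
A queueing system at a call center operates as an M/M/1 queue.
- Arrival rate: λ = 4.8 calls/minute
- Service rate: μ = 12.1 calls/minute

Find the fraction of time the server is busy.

Server utilization: ρ = λ/μ
ρ = 4.8/12.1 = 0.3967
The server is busy 39.67% of the time.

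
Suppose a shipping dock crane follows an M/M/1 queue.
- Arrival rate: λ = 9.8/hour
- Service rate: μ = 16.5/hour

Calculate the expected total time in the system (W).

First, compute utilization: ρ = λ/μ = 9.8/16.5 = 0.5939
For M/M/1: W = 1/(μ-λ)
W = 1/(16.5-9.8) = 1/6.70
W = 0.1493 hours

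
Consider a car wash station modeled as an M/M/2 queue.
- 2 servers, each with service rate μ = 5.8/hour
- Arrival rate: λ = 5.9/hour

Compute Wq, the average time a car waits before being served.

Traffic intensity: ρ = λ/(cμ) = 5.9/(2×5.8) = 0.5086
Since ρ = 0.5086 < 1, system is stable.
Offered load a = λ/μ = cρ = 5.9/5.8 = 1.0172
P₀ = [ Σₙ₌₀^1 aⁿ/n! + a^2/(2!(1-ρ)) ]⁻¹
Σ = a^0/0! + a^1/1! = 1.0000 + 1.0172 = 2.0172
a^2/(2!(1-ρ)) = 1.0348/(2 × 0.4914) = 1.0529
P₀ = 1/(2.0172 + 1.0529) = 0.3257
Lq = P₀·a^2·ρ / (2!(1-ρ)²) = 0.32571 × 1.0348 × 0.50862 / (2 × 0.24145) = 0.3550
Wq = Lq/λ = 0.3550/5.9 = 0.06017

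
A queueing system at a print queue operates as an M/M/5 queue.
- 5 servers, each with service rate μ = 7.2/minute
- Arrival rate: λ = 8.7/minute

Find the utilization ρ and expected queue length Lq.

Traffic intensity: ρ = λ/(cμ) = 8.7/(5×7.2) = 0.2417
Since ρ = 0.2417 < 1, system is stable.
Offered load a = λ/μ = cρ = 8.7/7.2 = 1.2083
P₀ = [ Σₙ₌₀^4 aⁿ/n! + a^5/(5!(1-ρ)) ]⁻¹
Σ = a^0/0! + a^1/1! + a^2/2! + a^3/3! + a^4/4! = 1.0000 + 1.2083 + 0.73003 + 0.29404 + 0.088825 = 3.3212
a^5/(5!(1-ρ)) = 2.5759/(120 × 0.7583) = 0.02831
P₀ = 1/(3.32123 + 0.0283069) = 0.2985
Lq = P₀·a^5·ρ / (5!(1-ρ)²) = 0.2985 × 2.5759 × 0.2417 / (120 × 0.5751) = 0.002693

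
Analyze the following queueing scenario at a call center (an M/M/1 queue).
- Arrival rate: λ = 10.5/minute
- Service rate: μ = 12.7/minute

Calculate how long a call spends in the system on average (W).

First, compute utilization: ρ = λ/μ = 10.5/12.7 = 0.8268
For M/M/1: W = 1/(μ-λ)
W = 1/(12.7-10.5) = 1/2.20
W = 0.4545 minutes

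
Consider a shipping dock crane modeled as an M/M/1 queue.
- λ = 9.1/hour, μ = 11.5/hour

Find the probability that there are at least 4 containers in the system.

ρ = λ/μ = 9.1/11.5 = 0.7913
P(N ≥ n) = ρⁿ
P(N ≥ 4) = 0.7913^4
P(N ≥ 4) = 0.3921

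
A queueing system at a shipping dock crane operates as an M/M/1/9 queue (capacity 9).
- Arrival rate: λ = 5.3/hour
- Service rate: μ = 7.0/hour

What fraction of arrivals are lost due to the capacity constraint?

ρ = λ/μ = 5.3/7.0 = 0.757143
P₀ = (1-ρ)/(1-ρ^(K+1)) = (1-0.757143)/(1-0.757143^10) = 0.2429/0.9381 = 0.2589
P_K = P₀×ρ^K = 0.2589 × 0.757143^9 = 0.2589 × 0.08177 = 0.02117
Blocking probability = 2.12%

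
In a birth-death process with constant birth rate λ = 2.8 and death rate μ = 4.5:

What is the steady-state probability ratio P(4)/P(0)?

For constant rates: P(n)/P(0) = (λ/μ)^n
P(4)/P(0) = (2.8/4.5)^4 = 0.6222^4 = 0.1499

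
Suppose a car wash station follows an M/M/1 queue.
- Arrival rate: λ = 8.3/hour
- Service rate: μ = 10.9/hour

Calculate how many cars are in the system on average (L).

ρ = λ/μ = 8.3/10.9 = 0.7615
For M/M/1: L = λ/(μ-λ)
L = 8.3/(10.9-8.3) = 8.3/2.60
L = 3.1923 cars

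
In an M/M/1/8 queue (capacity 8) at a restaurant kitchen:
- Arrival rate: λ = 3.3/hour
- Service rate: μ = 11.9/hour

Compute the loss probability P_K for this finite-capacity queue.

ρ = λ/μ = 3.3/11.9 = 0.277311
P₀ = (1-ρ)/(1-ρ^(K+1)) = (1-0.277311)/(1-0.277311^9) = 0.7227/1.0000 = 0.7227
P_K = P₀×ρ^K = 0.722696 × 0.277311^8 = 0.722696 × 0.0000349733 = 0.00002528
Blocking probability = 0.002528%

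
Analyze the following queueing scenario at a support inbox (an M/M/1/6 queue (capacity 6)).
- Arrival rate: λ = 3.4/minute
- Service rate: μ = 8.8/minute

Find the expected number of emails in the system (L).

ρ = λ/μ = 3.4/8.8 = 0.38636
P₀ = (1-ρ)/(1-ρ^(K+1)) = (1-0.38636)/(1-0.38636^7) = 0.6136/0.9987 = 0.6144
P_K = P₀×ρ^K = 0.61443 × 0.38636^6 = 0.61443 × 0.0033262 = 0.002044
L = ρ[1 - (K+1)ρ^K + Kρ^(K+1)] / [(1-ρ)(1-ρ^(K+1))]
L = 0.38636 × (1 - 7×0.003326 + 6×0.001285) / ((1 - 0.38636) × (1 - 0.001285)) = 0.6206 emails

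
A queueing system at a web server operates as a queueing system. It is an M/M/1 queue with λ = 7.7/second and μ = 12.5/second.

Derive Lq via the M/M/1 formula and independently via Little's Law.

Method 1 (direct): Lq = λ²/(μ(μ-λ)) = 59.29/(12.5 × 4.80) = 0.9882

Method 2 (Little's Law):
W = 1/(μ-λ) = 1/4.80 = 0.208333
Wq = W - 1/μ = 0.208333 - 0.0800000 = 0.128333
Lq = λWq = 7.7 × 0.128333 = 0.9882 ✔ (matches Method 1)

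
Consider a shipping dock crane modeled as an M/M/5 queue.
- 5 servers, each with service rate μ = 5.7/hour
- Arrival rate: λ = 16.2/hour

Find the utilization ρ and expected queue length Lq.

Traffic intensity: ρ = λ/(cμ) = 16.2/(5×5.7) = 0.5684
Since ρ = 0.5684 < 1, system is stable.
Offered load a = λ/μ = cρ = 16.2/5.7 = 2.8421
P₀ = [ Σₙ₌₀^4 aⁿ/n! + a^5/(5!(1-ρ)) ]⁻¹
Σ = a^0/0! + a^1/1! + a^2/2! + a^3/3! + a^4/4! = 1.0000 + 2.8421 + 4.0388 + 3.8262 + 2.7186 = 14.4257
a^5/(5!(1-ρ)) = 185.4389/(120 × 0.43158) = 3.5806
P₀ = 1/(14.4257 + 3.5806) = 0.05554
Lq = P₀·a^5·ρ / (5!(1-ρ)²) = 0.05554 × 185.4389 × 0.5684 / (120 × 0.1863) = 0.2619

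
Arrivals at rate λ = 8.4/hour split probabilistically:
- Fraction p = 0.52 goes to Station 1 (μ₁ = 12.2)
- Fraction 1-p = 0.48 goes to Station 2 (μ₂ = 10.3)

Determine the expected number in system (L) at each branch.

Effective rates: λ₁ = 8.4×0.52 = 4.368, λ₂ = 8.4×0.48 = 4.032
Station 1: ρ₁ = 4.368/12.2 = 0.35803, L₁ = ρ₁/(1-ρ₁) = 0.35803/(1-0.35803) = 0.5577
Station 2: ρ₂ = 4.032/10.3 = 0.39146, L₂ = ρ₂/(1-ρ₂) = 0.39146/(1-0.39146) = 0.6433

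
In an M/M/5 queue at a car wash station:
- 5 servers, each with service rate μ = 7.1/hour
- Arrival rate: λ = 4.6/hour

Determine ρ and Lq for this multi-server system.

Traffic intensity: ρ = λ/(cμ) = 4.6/(5×7.1) = 0.1296
Since ρ = 0.1296 < 1, system is stable.
Offered load a = λ/μ = cρ = 4.6/7.1 = 0.6479
P₀ = [ Σₙ₌₀^4 aⁿ/n! + a^5/(5!(1-ρ)) ]⁻¹
Σ = a^0/0! + a^1/1! + a^2/2! + a^3/3! + a^4/4! = 1.0000 + 0.64789 + 0.20988 + 0.045326 + 0.0073415 = 1.9104
a^5/(5!(1-ρ)) = 0.1142/(120 × 0.8704) = 0.001093
P₀ = 1/(1.91043 + 0.00109291) = 0.5231
Lq = P₀·a^5·ρ / (5!(1-ρ)²) = 0.523142 × 0.114156 × 0.129577 / (120 × 0.757635) = 0.00008511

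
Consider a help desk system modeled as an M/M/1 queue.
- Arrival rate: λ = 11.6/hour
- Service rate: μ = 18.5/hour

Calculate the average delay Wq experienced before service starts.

First, compute utilization: ρ = λ/μ = 11.6/18.5 = 0.6270
For M/M/1: Wq = λ/(μ(μ-λ))
Wq = 11.6/(18.5 × (18.5-11.6))
Wq = 11.6/(18.5 × 6.90)
Wq = 0.09087 hours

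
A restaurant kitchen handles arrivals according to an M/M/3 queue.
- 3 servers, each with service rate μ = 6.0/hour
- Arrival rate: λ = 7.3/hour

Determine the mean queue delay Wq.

Traffic intensity: ρ = λ/(cμ) = 7.3/(3×6.0) = 0.4056
Since ρ = 0.4056 < 1, system is stable.
Offered load a = λ/μ = cρ = 7.3/6.0 = 1.2167
P₀ = [ Σₙ₌₀^2 aⁿ/n! + a^3/(3!(1-ρ)) ]⁻¹
Σ = a^0/0! + a^1/1! + a^2/2! = 1.0000 + 1.2167 + 0.7401 = 2.9568
a^3/(3!(1-ρ)) = 1.8010/(6 × 0.5944) = 0.5050
P₀ = 1/(2.9568 + 0.5050) = 0.2889
Lq = P₀·a^3·ρ / (3!(1-ρ)²) = 0.28887 × 1.8010 × 0.40556 / (6 × 0.35336) = 0.09952
Wq = Lq/λ = 0.09952/7.3 = 0.01363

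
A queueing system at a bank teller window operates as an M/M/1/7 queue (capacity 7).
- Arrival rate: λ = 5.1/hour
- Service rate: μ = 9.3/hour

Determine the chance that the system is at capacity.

ρ = λ/μ = 5.1/9.3 = 0.54839
P₀ = (1-ρ)/(1-ρ^(K+1)) = (1-0.54839)/(1-0.54839^8) = 0.4516/0.9918 = 0.4553
P_K = P₀×ρ^K = 0.45533 × 0.54839^7 = 0.45533 × 0.014915 = 0.006791
Blocking probability = 0.68%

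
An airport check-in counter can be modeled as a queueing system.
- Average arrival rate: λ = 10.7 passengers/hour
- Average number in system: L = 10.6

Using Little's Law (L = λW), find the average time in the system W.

Little's Law: L = λW, so W = L/λ
W = 10.6/10.7 = 0.9907 hours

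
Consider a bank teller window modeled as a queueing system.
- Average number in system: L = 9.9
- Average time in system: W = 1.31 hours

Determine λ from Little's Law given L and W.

Little's Law: L = λW, so λ = L/W
λ = 9.9/1.31 = 7.5573 transactions/hour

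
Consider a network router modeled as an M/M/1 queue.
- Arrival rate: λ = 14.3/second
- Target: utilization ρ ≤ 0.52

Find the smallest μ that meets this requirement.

ρ = λ/μ, so μ = λ/ρ
μ ≥ 14.3/0.52 = 27.5000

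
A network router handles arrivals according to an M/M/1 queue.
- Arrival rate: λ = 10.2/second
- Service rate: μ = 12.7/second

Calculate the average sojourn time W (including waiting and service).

First, compute utilization: ρ = λ/μ = 10.2/12.7 = 0.8031
For M/M/1: W = 1/(μ-λ)
W = 1/(12.7-10.2) = 1/2.50
W = 0.4000 seconds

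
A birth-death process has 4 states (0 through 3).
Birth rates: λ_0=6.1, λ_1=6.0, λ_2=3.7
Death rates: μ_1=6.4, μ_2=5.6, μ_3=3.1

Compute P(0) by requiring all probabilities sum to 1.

Ratios P(n)/P(0) = (λ₀···λₙ₋₁)/(μ₁···μₙ):
P(1)/P(0) = (6.1)/(6.4) = 0.9531
P(2)/P(0) = (6.1×6.0)/(6.4×5.6) = 1.0212
P(3)/P(0) = (6.1×6.0×3.7)/(6.4×5.6×3.1) = 1.2189

Normalization: ∑ P(n) = 1
P(0) × (1.0000 + 0.9531 + 1.0212 + 1.2189) = 1
P(0) × 4.1932 = 1
P(0) = 1/4.1932 = 0.2385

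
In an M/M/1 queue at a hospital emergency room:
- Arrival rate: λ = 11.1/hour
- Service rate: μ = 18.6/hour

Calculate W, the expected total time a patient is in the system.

First, compute utilization: ρ = λ/μ = 11.1/18.6 = 0.5968
For M/M/1: W = 1/(μ-λ)
W = 1/(18.6-11.1) = 1/7.50
W = 0.1333 hours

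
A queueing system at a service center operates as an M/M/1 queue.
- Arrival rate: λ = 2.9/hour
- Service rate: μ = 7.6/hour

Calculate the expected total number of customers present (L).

ρ = λ/μ = 2.9/7.6 = 0.3816
For M/M/1: L = λ/(μ-λ)
L = 2.9/(7.6-2.9) = 2.9/4.70
L = 0.6170 customers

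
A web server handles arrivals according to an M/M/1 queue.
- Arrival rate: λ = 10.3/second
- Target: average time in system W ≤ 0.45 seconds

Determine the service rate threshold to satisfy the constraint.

For M/M/1: W = 1/(μ-λ)
Need W ≤ 0.45, so 1/(μ-λ) ≤ 0.45
μ - λ ≥ 1/0.45 = 2.2222
μ ≥ 10.3 + 2.2222 = 12.5222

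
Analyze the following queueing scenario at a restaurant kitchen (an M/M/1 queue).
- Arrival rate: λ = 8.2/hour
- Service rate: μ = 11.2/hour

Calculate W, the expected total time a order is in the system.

First, compute utilization: ρ = λ/μ = 8.2/11.2 = 0.7321
For M/M/1: W = 1/(μ-λ)
W = 1/(11.2-8.2) = 1/3.00
W = 0.3333 hours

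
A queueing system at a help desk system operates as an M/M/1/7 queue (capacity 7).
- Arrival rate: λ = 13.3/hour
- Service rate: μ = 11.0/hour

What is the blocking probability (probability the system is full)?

ρ = λ/μ = 13.3/11.0 = 1.2091
P₀ = (1-ρ)/(1-ρ^(K+1)) = (1-1.2091)/(1-1.2091^8) = -0.2091/-3.5677 = 0.05861
P_K = P₀×ρ^K = 0.05861 × 1.2091^7 = 0.05861 × 3.7778 = 0.2214
Blocking probability = 22.14%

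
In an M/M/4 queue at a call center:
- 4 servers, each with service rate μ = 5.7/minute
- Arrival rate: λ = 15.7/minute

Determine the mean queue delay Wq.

Traffic intensity: ρ = λ/(cμ) = 15.7/(4×5.7) = 0.6886
Since ρ = 0.6886 < 1, system is stable.
Offered load a = λ/μ = cρ = 15.7/5.7 = 2.7544
P₀ = [ Σₙ₌₀^3 aⁿ/n! + a^4/(4!(1-ρ)) ]⁻¹
Σ = a^0/0! + a^1/1! + a^2/2! + a^3/3! = 1.0000 + 2.7544 + 3.7933 + 3.4828 = 11.0305
a^4/(4!(1-ρ)) = 57.5571/(24 × 0.311404) = 7.7013
P₀ = 1/(11.0305 + 7.7013) = 0.05339
Lq = P₀·a^4·ρ / (4!(1-ρ)²) = 0.053385 × 57.5571 × 0.68860 / (24 × 0.096972) = 0.9091
Wq = Lq/λ = 0.90913/15.7 = 0.05791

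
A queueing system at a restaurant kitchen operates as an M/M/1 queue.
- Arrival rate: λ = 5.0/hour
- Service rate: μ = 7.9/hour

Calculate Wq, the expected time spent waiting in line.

First, compute utilization: ρ = λ/μ = 5.0/7.9 = 0.6329
For M/M/1: Wq = λ/(μ(μ-λ))
Wq = 5.0/(7.9 × (7.9-5.0))
Wq = 5.0/(7.9 × 2.90)
Wq = 0.2182 hours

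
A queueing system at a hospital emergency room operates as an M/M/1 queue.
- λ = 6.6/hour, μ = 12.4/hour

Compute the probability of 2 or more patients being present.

ρ = λ/μ = 6.6/12.4 = 0.5323
P(N ≥ n) = ρⁿ
P(N ≥ 2) = 0.5323^2
P(N ≥ 2) = 0.2833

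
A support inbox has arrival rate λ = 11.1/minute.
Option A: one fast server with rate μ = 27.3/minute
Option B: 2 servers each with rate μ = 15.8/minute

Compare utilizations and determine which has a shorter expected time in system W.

Option A: single server μ = 27.3 (M/M/1)
  ρ_A = 11.1/27.3 = 0.4066
  W_A = 1/(μ-λ) = 1/(27.3-11.1) = 1/16.20 = 0.06173

Option B: 2 servers μ = 15.8 (M/M/2)
  ρ_B = λ/(cμ) = 11.1/(2×15.8) = 0.3513
  Offered load a = λ/μ = cρ = 11.1/15.8 = 0.7025
  P₀ = [ Σₙ₌₀^1 aⁿ/n! + a^2/(2!(1-ρ)) ]⁻¹
  Σ = a^0/0! + a^1/1! = 1.0000 + 0.7025 = 1.7025
  a^2/(2!(1-ρ)) = 0.49355/(2 × 0.64873) = 0.3804
  P₀ = 1/(1.7025 + 0.3804) = 0.4801
  Lq = P₀·a^2·ρ / (2!(1-ρ)²) = 0.48009 × 0.49355 × 0.35127 / (2 × 0.42086) = 0.09888
  Wq_B = Lq/λ = 0.098885/11.1 = 0.008909
  W_B = Wq_B + 1/μ = 0.008909 + 0.06329 = 0.07220

Since W_A = 0.06173 < W_B = 0.07220, Option A (single fast server) has the shorter time in system.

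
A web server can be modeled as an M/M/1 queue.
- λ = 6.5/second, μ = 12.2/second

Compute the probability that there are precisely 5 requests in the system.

ρ = λ/μ = 6.5/12.2 = 0.5328
P(n) = (1-ρ)ρⁿ
P(5) = (1-0.5328) × 0.5328^5
P(5) = 0.4672 × 0.04294
P(5) = 0.02006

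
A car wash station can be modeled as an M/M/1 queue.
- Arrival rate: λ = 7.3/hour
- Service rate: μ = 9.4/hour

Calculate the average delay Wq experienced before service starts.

First, compute utilization: ρ = λ/μ = 7.3/9.4 = 0.7766
For M/M/1: Wq = λ/(μ(μ-λ))
Wq = 7.3/(9.4 × (9.4-7.3))
Wq = 7.3/(9.4 × 2.10)
Wq = 0.3698 hours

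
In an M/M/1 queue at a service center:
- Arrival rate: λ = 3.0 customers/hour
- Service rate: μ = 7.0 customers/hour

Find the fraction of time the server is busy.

Server utilization: ρ = λ/μ
ρ = 3.0/7.0 = 0.4286
The server is busy 42.86% of the time.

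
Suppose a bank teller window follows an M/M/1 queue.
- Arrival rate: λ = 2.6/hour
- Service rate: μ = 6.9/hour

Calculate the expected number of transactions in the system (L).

ρ = λ/μ = 2.6/6.9 = 0.3768
For M/M/1: L = λ/(μ-λ)
L = 2.6/(6.9-2.6) = 2.6/4.30
L = 0.6047 transactions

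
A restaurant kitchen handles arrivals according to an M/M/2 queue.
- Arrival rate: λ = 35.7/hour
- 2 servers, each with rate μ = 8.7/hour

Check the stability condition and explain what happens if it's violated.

Stability requires ρ = λ/(cμ) < 1
ρ = 35.7/(2 × 8.7) = 35.7/17.40 = 2.0517
Since 2.0517 ≥ 1, the system is UNSTABLE.
Need c > λ/μ = 35.7/8.7 = 4.10.
Minimum servers needed: c = 5.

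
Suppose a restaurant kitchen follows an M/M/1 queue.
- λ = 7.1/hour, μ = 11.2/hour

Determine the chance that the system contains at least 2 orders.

ρ = λ/μ = 7.1/11.2 = 0.63393
P(N ≥ n) = ρⁿ
P(N ≥ 2) = 0.63393^2
P(N ≥ 2) = 0.4019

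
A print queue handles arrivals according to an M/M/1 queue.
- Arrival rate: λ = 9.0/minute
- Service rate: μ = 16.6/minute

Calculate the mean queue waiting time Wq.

First, compute utilization: ρ = λ/μ = 9.0/16.6 = 0.5422
For M/M/1: Wq = λ/(μ(μ-λ))
Wq = 9.0/(16.6 × (16.6-9.0))
Wq = 9.0/(16.6 × 7.60)
Wq = 0.07134 minutes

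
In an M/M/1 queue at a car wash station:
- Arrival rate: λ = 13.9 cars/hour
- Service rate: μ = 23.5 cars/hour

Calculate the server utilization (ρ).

Server utilization: ρ = λ/μ
ρ = 13.9/23.5 = 0.5915
The server is busy 59.15% of the time.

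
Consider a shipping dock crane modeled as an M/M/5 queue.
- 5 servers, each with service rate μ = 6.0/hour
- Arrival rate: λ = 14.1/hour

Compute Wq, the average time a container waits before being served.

Traffic intensity: ρ = λ/(cμ) = 14.1/(5×6.0) = 0.4700
Since ρ = 0.4700 < 1, system is stable.
Offered load a = λ/μ = cρ = 14.1/6.0 = 2.3500
P₀ = [ Σₙ₌₀^4 aⁿ/n! + a^5/(5!(1-ρ)) ]⁻¹
Σ = a^0/0! + a^1/1! + a^2/2! + a^3/3! + a^4/4! = 1.00000 + 2.35000 + 2.76125 + 2.16298 + 1.27075 = 9.5450
a^5/(5!(1-ρ)) = 71.6703/(120 × 0.5300) = 1.1269
P₀ = 1/(9.5450 + 1.1269) = 0.09370
Lq = P₀·a^5·ρ / (5!(1-ρ)²) = 0.09370 × 71.6703 × 0.4700 / (120 × 0.2809) = 0.09364
Wq = Lq/λ = 0.09364/14.1 = 0.006641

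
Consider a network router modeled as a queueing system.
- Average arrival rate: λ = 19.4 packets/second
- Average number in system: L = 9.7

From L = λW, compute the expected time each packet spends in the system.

Little's Law: L = λW, so W = L/λ
W = 9.7/19.4 = 0.5000 seconds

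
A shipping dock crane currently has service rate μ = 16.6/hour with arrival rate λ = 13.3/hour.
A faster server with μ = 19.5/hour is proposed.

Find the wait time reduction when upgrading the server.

System 1: ρ₁ = 13.3/16.6 = 0.8012, W₁ = 1/(16.6-13.3) = 0.3030
System 2: ρ₂ = 13.3/19.5 = 0.6821, W₂ = 1/(19.5-13.3) = 0.1613
Improvement: (W₁-W₂)/W₁ = (0.3030-0.1613)/0.3030 = 46.77%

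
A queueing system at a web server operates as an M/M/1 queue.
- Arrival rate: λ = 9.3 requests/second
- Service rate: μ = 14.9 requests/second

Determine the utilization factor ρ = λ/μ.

Server utilization: ρ = λ/μ
ρ = 9.3/14.9 = 0.6242
The server is busy 62.42% of the time.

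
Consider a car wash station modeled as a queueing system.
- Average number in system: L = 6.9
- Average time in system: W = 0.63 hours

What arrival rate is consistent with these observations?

Little's Law: L = λW, so λ = L/W
λ = 6.9/0.63 = 10.9524 cars/hour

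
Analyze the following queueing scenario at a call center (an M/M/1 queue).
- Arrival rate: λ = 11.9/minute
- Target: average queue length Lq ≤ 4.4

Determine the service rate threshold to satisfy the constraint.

For M/M/1: Lq = λ²/(μ(μ-λ))
Need Lq ≤ 4.4, i.e. μ(μ-λ) ≥ λ²/4.4
μ² - 11.9μ - 141.61/4.4 ≥ 0  →  μ² - 11.9μ - 32.1841 ≥ 0
Quadratic formula (positive root): μ = [λ + √(λ² + 4×32.1841)]/2
Discriminant: 141.61 + 4×32.1841 = 270.3464, √270.3464 = 16.4422
μ ≥ (11.9 + 16.4422)/2 = 14.1711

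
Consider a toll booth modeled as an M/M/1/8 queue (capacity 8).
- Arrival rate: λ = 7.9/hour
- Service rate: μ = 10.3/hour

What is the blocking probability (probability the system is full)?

ρ = λ/μ = 7.9/10.3 = 0.76699
P₀ = (1-ρ)/(1-ρ^(K+1)) = (1-0.76699)/(1-0.76699^9) = 0.2330/0.9081 = 0.2566
P_K = P₀×ρ^K = 0.25658 × 0.76699^8 = 0.25658 × 0.11976 = 0.03073
Blocking probability = 3.07%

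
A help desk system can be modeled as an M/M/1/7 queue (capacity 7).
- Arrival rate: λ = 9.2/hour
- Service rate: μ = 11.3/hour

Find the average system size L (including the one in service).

ρ = λ/μ = 9.2/11.3 = 0.81416
P₀ = (1-ρ)/(1-ρ^(K+1)) = (1-0.81416)/(1-0.81416^8) = 0.1858/0.8069 = 0.2303
P_K = P₀×ρ^K = 0.23030 × 0.81416^7 = 0.23030 × 0.23712 = 0.05461
L = ρ[1 - (K+1)ρ^K + Kρ^(K+1)] / [(1-ρ)(1-ρ^(K+1))]
L = 0.81416 × (1 - 8×0.237120 + 7×0.193054) / ((1 - 0.81416) × (1 - 0.193054)) = 2.4671 tickets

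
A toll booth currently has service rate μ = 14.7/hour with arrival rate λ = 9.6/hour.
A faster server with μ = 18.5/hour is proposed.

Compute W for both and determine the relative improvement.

System 1: ρ₁ = 9.6/14.7 = 0.6531, W₁ = 1/(14.7-9.6) = 0.19608
System 2: ρ₂ = 9.6/18.5 = 0.5189, W₂ = 1/(18.5-9.6) = 0.11236
Improvement: (W₁-W₂)/W₁ = (0.19608-0.11236)/0.19608 = 42.70%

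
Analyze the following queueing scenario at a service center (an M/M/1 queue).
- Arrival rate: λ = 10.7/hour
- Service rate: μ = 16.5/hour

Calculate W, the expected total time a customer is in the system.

First, compute utilization: ρ = λ/μ = 10.7/16.5 = 0.6485
For M/M/1: W = 1/(μ-λ)
W = 1/(16.5-10.7) = 1/5.80
W = 0.1724 hours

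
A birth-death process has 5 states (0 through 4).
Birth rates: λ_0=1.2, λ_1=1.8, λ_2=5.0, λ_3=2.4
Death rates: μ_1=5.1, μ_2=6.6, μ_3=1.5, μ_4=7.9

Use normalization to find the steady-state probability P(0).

Ratios P(n)/P(0) = (λ₀···λₙ₋₁)/(μ₁···μₙ):
P(1)/P(0) = (1.2)/(5.1) = 0.235294
P(2)/P(0) = (1.2×1.8)/(5.1×6.6) = 0.0641711
P(3)/P(0) = (1.2×1.8×5.0)/(5.1×6.6×1.5) = 0.213904
P(4)/P(0) = (1.2×1.8×5.0×2.4)/(5.1×6.6×1.5×7.9) = 0.0649834

Normalization: ∑ P(n) = 1
P(0) × (1.00000 + 0.235294 + 0.0641711 + 0.213904 + 0.0649834) = 1
P(0) × 1.5784 = 1
P(0) = 1/1.5784 = 0.6336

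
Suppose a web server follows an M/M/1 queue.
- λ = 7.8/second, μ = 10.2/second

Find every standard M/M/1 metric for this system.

Step 1: ρ = λ/μ = 7.8/10.2 = 0.7647
Step 2: L = λ/(μ-λ) = 7.8/2.40 = 3.2500
Step 3: Lq = λ²/(μ(μ-λ)) = 60.84/(10.2×2.40) = 2.4853
Step 4: W = 1/(μ-λ) = 1/2.40 = 0.41667
Step 5: Wq = λ/(μ(μ-λ)) = 7.8/(10.2×2.40) = 0.3186
Step 6: P(0) = 1-ρ = 0.2353
Verify: L = λW = 7.8×0.41667 = 3.2500 ✔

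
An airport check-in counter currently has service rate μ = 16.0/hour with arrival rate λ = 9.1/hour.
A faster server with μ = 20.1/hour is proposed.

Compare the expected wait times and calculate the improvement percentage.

System 1: ρ₁ = 9.1/16.0 = 0.5687, W₁ = 1/(16.0-9.1) = 0.14493
System 2: ρ₂ = 9.1/20.1 = 0.4527, W₂ = 1/(20.1-9.1) = 0.090909
Improvement: (W₁-W₂)/W₁ = (0.14493-0.090909)/0.14493 = 37.27%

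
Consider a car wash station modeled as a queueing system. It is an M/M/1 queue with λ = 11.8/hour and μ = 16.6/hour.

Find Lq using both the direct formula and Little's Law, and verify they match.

Method 1 (direct): Lq = λ²/(μ(μ-λ)) = 139.24/(16.6 × 4.80) = 1.7475

Method 2 (Little's Law):
W = 1/(μ-λ) = 1/4.80 = 0.20833
Wq = W - 1/μ = 0.20833 - 0.060241 = 0.14809
Lq = λWq = 11.8 × 0.14809 = 1.7475 ✔ (matches Method 1)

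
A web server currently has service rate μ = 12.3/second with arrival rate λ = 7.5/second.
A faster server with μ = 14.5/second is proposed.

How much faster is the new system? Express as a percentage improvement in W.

System 1: ρ₁ = 7.5/12.3 = 0.6098, W₁ = 1/(12.3-7.5) = 0.20833
System 2: ρ₂ = 7.5/14.5 = 0.5172, W₂ = 1/(14.5-7.5) = 0.14286
Improvement: (W₁-W₂)/W₁ = (0.20833-0.14286)/0.20833 = 31.43%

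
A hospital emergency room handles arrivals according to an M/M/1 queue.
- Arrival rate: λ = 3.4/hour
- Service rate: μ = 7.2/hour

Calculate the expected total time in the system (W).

First, compute utilization: ρ = λ/μ = 3.4/7.2 = 0.4722
For M/M/1: W = 1/(μ-λ)
W = 1/(7.2-3.4) = 1/3.80
W = 0.2632 hours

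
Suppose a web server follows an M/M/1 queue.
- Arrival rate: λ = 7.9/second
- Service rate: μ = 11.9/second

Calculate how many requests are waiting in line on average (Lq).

ρ = λ/μ = 7.9/11.9 = 0.6639
For M/M/1: Lq = λ²/(μ(μ-λ))
Lq = 62.41/(11.9 × 4.00)
Lq = 1.3111 requests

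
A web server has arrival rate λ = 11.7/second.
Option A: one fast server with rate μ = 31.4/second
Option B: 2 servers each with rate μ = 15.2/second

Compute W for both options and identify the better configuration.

Option A: single server μ = 31.4 (M/M/1)
  ρ_A = 11.7/31.4 = 0.3726
  W_A = 1/(μ-λ) = 1/(31.4-11.7) = 1/19.70 = 0.05076

Option B: 2 servers μ = 15.2 (M/M/2)
  ρ_B = λ/(cμ) = 11.7/(2×15.2) = 0.3849
  Offered load a = λ/μ = cρ = 11.7/15.2 = 0.7697
  P₀ = [ Σₙ₌₀^1 aⁿ/n! + a^2/(2!(1-ρ)) ]⁻¹
  Σ = a^0/0! + a^1/1! = 1.0000 + 0.7697 = 1.7697
  a^2/(2!(1-ρ)) = 0.5925/(2 × 0.6151) = 0.4816
  P₀ = 1/(1.7697 + 0.4816) = 0.4442
  Lq = P₀·a^2·ρ / (2!(1-ρ)²) = 0.44418 × 0.59249 × 0.38487 / (2 × 0.37839) = 0.1338
  Wq_B = Lq/λ = 0.1338/11.7 = 0.01144
  W_B = Wq_B + 1/μ = 0.01144 + 0.06579 = 0.07723

Since W_A = 0.05076 < W_B = 0.07723, Option A (single fast server) has the shorter time in system.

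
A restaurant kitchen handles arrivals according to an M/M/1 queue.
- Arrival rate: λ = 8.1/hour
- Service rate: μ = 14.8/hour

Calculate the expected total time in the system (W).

First, compute utilization: ρ = λ/μ = 8.1/14.8 = 0.5473
For M/M/1: W = 1/(μ-λ)
W = 1/(14.8-8.1) = 1/6.70
W = 0.1493 hours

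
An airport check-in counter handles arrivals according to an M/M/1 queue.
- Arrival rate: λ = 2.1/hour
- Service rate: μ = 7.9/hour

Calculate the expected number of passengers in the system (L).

ρ = λ/μ = 2.1/7.9 = 0.2658
For M/M/1: L = λ/(μ-λ)
L = 2.1/(7.9-2.1) = 2.1/5.80
L = 0.3621 passengers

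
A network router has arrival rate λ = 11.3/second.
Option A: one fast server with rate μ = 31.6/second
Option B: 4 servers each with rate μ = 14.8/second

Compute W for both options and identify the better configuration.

Option A: single server μ = 31.6 (M/M/1)
  ρ_A = 11.3/31.6 = 0.3576
  W_A = 1/(μ-λ) = 1/(31.6-11.3) = 1/20.30 = 0.04926

Option B: 4 servers μ = 14.8 (M/M/4)
  ρ_B = λ/(cμ) = 11.3/(4×14.8) = 0.1909
  Offered load a = λ/μ = cρ = 11.3/14.8 = 0.7635
  P₀ = [ Σₙ₌₀^3 aⁿ/n! + a^4/(4!(1-ρ)) ]⁻¹
  Σ = a^0/0! + a^1/1! + a^2/2! + a^3/3! = 1.0000 + 0.7635 + 0.2915 + 0.07418 = 2.1292
  a^4/(4!(1-ρ)) = 0.3398/(24 × 0.8091) = 0.01750
  P₀ = 1/(2.1292 + 0.01750) = 0.4658
  Lq = P₀·a^4·ρ / (4!(1-ρ)²) = 0.4658 × 0.3398 × 0.1909 / (24 × 0.6547) = 0.001923
  Wq_B = Lq/λ = 0.001923/11.3 = 0.0001702
  W_B = Wq_B + 1/μ = 0.0001702 + 0.06757 = 0.06774

Since W_A = 0.04926 < W_B = 0.06774, Option A (single fast server) has the shorter time in system.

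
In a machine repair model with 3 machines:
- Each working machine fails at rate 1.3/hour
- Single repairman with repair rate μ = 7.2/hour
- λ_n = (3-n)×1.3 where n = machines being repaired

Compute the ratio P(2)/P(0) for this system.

P(2)/P(0) = ∏_{i=0}^{2-1} λ_i/μ_{i+1}
= (3-0)×1.3/7.2 × (3-1)×1.3/7.2
= 0.1956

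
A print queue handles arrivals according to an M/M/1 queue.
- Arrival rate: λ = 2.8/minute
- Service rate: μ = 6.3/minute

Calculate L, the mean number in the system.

ρ = λ/μ = 2.8/6.3 = 0.4444
For M/M/1: L = λ/(μ-λ)
L = 2.8/(6.3-2.8) = 2.8/3.50
L = 0.8000 jobs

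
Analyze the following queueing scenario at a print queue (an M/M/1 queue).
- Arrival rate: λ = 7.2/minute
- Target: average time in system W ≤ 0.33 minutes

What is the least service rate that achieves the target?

For M/M/1: W = 1/(μ-λ)
Need W ≤ 0.33, so 1/(μ-λ) ≤ 0.33
μ - λ ≥ 1/0.33 = 3.0303
μ ≥ 7.2 + 3.0303 = 10.2303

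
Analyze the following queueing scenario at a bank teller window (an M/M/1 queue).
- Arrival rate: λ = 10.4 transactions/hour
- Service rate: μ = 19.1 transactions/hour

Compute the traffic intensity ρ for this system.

Server utilization: ρ = λ/μ
ρ = 10.4/19.1 = 0.5445
The server is busy 54.45% of the time.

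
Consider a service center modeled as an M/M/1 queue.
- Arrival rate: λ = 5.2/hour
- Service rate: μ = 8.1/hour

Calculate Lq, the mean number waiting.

ρ = λ/μ = 5.2/8.1 = 0.6420
For M/M/1: Lq = λ²/(μ(μ-λ))
Lq = 27.04/(8.1 × 2.90)
Lq = 1.1511 customers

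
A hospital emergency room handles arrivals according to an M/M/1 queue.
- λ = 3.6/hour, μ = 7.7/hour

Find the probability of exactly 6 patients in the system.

ρ = λ/μ = 3.6/7.7 = 0.46753
P(n) = (1-ρ)ρⁿ
P(6) = (1-0.46753) × 0.46753^6
P(6) = 0.53247 × 0.010444
P(6) = 0.005561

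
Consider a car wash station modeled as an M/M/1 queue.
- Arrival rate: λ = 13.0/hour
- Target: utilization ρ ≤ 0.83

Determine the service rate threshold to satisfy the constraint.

ρ = λ/μ, so μ = λ/ρ
μ ≥ 13.0/0.83 = 15.6627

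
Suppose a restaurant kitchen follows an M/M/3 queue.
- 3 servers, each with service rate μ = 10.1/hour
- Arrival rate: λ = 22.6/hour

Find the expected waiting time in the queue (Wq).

Traffic intensity: ρ = λ/(cμ) = 22.6/(3×10.1) = 0.7459
Since ρ = 0.7459 < 1, system is stable.
Offered load a = λ/μ = cρ = 22.6/10.1 = 2.2376
P₀ = [ Σₙ₌₀^2 aⁿ/n! + a^3/(3!(1-ρ)) ]⁻¹
Σ = a^0/0! + a^1/1! + a^2/2! = 1.0000 + 2.2376 + 2.5035 = 5.7411
a^3/(3!(1-ρ)) = 11.2037/(6 × 0.254125) = 7.3479
P₀ = 1/(5.7411 + 7.3479) = 0.07640
Lq = P₀·a^3·ρ / (3!(1-ρ)²) = 0.07640 × 11.2037 × 0.7459 / (6 × 0.06458) = 1.6477
Wq = Lq/λ = 1.6477/22.6 = 0.07291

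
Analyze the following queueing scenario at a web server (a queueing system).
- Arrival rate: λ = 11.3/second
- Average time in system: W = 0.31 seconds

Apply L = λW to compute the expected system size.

Little's Law: L = λW
L = 11.3 × 0.31 = 3.5030 requests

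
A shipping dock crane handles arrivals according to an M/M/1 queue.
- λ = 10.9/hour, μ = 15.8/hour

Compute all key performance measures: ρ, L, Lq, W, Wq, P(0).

Step 1: ρ = λ/μ = 10.9/15.8 = 0.6899
Step 2: L = λ/(μ-λ) = 10.9/4.90 = 2.2245
Step 3: Lq = λ²/(μ(μ-λ)) = 118.81/(15.8×4.90) = 1.5346
Step 4: W = 1/(μ-λ) = 1/4.90 = 0.20408
Step 5: Wq = λ/(μ(μ-λ)) = 10.9/(15.8×4.90) = 0.1408
Step 6: P(0) = 1-ρ = 0.3101
Verify: L = λW = 10.9×0.20408 = 2.2245 ✔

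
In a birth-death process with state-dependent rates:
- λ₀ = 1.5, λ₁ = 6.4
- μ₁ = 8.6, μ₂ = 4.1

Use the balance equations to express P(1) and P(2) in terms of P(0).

Balance equations:
State 0: λ₀P₀ = μ₁P₁ → P₁ = (λ₀/μ₁)P₀ = (1.5/8.6)P₀ = 0.1744P₀
State 1: P₂ = (λ₀λ₁)/(μ₁μ₂)P₀ = (1.5×6.4)/(8.6×4.1)P₀ = 0.2723P₀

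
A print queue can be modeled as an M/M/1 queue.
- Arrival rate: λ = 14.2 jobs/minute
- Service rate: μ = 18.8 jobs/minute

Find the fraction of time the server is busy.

Server utilization: ρ = λ/μ
ρ = 14.2/18.8 = 0.7553
The server is busy 75.53% of the time.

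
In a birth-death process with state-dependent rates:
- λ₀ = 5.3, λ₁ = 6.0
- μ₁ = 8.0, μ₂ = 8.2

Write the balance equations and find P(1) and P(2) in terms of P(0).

Balance equations:
State 0: λ₀P₀ = μ₁P₁ → P₁ = (λ₀/μ₁)P₀ = (5.3/8.0)P₀ = 0.6625P₀
State 1: P₂ = (λ₀λ₁)/(μ₁μ₂)P₀ = (5.3×6.0)/(8.0×8.2)P₀ = 0.4848P₀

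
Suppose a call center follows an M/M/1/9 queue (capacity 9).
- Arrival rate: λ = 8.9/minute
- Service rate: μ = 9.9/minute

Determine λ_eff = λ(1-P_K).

ρ = λ/μ = 8.9/9.9 = 0.89899
P₀ = (1-ρ)/(1-ρ^(K+1)) = (1-0.89899)/(1-0.89899^10) = 0.1010/0.6552 = 0.1542
P_K = P₀×ρ^K = 0.154163 × 0.89899^9 = 0.154163 × 0.383525 = 0.05913
λ_eff = λ(1-P_K) = 8.9 × (1 - 0.059125) = 8.9 × 0.94088 = 8.3738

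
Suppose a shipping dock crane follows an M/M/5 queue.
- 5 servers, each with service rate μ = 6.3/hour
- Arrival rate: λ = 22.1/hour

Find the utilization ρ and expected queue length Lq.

Traffic intensity: ρ = λ/(cμ) = 22.1/(5×6.3) = 0.7016
Since ρ = 0.7016 < 1, system is stable.
Offered load a = λ/μ = cρ = 22.1/6.3 = 3.5079
P₀ = [ Σₙ₌₀^4 aⁿ/n! + a^5/(5!(1-ρ)) ]⁻¹
Σ = a^0/0! + a^1/1! + a^2/2! + a^3/3! + a^4/4! = 1.0000 + 3.5079 + 6.1528 + 7.1946 + 6.3095 = 24.1648
a^5/(5!(1-ρ)) = 531.2007/(120 × 0.2984127) = 14.8341
P₀ = 1/(24.1648 + 14.8341) = 0.02564
Lq = P₀·a^5·ρ / (5!(1-ρ)²) = 0.025642 × 531.2007 × 0.70159 / (120 × 0.089050) = 0.8943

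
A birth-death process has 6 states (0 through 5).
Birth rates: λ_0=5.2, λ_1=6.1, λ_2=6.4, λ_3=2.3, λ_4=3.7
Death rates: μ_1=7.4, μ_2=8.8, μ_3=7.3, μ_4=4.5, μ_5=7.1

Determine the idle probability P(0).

Ratios P(n)/P(0) = (λ₀···λₙ₋₁)/(μ₁···μₙ):
P(1)/P(0) = (5.2)/(7.4) = 0.70270
P(2)/P(0) = (5.2×6.1)/(7.4×8.8) = 0.48710
P(3)/P(0) = (5.2×6.1×6.4)/(7.4×8.8×7.3) = 0.42705
P(4)/P(0) = (5.2×6.1×6.4×2.3)/(7.4×8.8×7.3×4.5) = 0.21827
P(5)/P(0) = (5.2×6.1×6.4×2.3×3.7)/(7.4×8.8×7.3×4.5×7.1) = 0.11375

Normalization: ∑ P(n) = 1
P(0) × (1.0000 + 0.70270 + 0.48710 + 0.42705 + 0.21827 + 0.11375) = 1
P(0) × 2.9489 = 1
P(0) = 1/2.9489 = 0.3391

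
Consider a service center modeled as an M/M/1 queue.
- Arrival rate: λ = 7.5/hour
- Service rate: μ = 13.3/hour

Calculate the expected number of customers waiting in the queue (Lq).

ρ = λ/μ = 7.5/13.3 = 0.5639
For M/M/1: Lq = λ²/(μ(μ-λ))
Lq = 56.25/(13.3 × 5.80)
Lq = 0.7292 customers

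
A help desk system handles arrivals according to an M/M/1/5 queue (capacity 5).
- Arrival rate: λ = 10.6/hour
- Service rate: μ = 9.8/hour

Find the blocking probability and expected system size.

ρ = λ/μ = 10.6/9.8 = 1.08163
P₀ = (1-ρ)/(1-ρ^(K+1)) = (1-1.08163)/(1-1.08163^6) = -0.08163/-0.6013 = 0.1358
P_K = P₀×ρ^K = 0.1358 × 1.08163^5 = 0.1358 × 1.4804 = 0.2010
Blocking probability P_5 = 0.2010 (20.10%)
L = ρ[1 - (K+1)ρ^K + Kρ^(K+1)] / [(1-ρ)(1-ρ^(K+1))]
L = 1.08163 × (1 - 6×1.480450 + 5×1.601299) / ((1 - 1.08163) × (1 - 1.601299)) = 2.7280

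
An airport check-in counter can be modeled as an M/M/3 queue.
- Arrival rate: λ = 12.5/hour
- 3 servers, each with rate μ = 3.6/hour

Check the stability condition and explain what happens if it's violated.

Stability requires ρ = λ/(cμ) < 1
ρ = 12.5/(3 × 3.6) = 12.5/10.80 = 1.1574
Since 1.1574 ≥ 1, the system is UNSTABLE.
Need c > λ/μ = 12.5/3.6 = 3.47.
Minimum servers needed: c = 4.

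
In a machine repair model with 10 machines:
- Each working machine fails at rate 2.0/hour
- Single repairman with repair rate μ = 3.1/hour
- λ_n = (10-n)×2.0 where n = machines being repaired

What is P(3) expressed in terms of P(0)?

P(3)/P(0) = ∏_{i=0}^{3-1} λ_i/μ_{i+1}
= (10-0)×2.0/3.1 × (10-1)×2.0/3.1 × (10-2)×2.0/3.1
= 193.3470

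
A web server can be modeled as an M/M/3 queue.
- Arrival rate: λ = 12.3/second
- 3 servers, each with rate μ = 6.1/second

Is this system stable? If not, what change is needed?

Stability requires ρ = λ/(cμ) < 1
ρ = 12.3/(3 × 6.1) = 12.3/18.30 = 0.6721
Since 0.6721 < 1, the system is STABLE.
The servers are busy 67.21% of the time.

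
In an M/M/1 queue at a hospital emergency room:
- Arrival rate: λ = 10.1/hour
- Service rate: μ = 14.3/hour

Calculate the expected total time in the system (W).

First, compute utilization: ρ = λ/μ = 10.1/14.3 = 0.7063
For M/M/1: W = 1/(μ-λ)
W = 1/(14.3-10.1) = 1/4.20
W = 0.2381 hours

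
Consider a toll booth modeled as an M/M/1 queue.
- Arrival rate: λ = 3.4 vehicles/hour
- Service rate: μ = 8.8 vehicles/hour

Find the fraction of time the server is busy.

Server utilization: ρ = λ/μ
ρ = 3.4/8.8 = 0.3864
The server is busy 38.64% of the time.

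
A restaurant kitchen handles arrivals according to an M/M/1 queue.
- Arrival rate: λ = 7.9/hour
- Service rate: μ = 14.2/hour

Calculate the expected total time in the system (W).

First, compute utilization: ρ = λ/μ = 7.9/14.2 = 0.5563
For M/M/1: W = 1/(μ-λ)
W = 1/(14.2-7.9) = 1/6.30
W = 0.1587 hours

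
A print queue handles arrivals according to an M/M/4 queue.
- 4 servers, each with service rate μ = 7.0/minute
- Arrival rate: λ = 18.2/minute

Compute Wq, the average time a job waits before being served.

Traffic intensity: ρ = λ/(cμ) = 18.2/(4×7.0) = 0.6500
Since ρ = 0.6500 < 1, system is stable.
Offered load a = λ/μ = cρ = 18.2/7.0 = 2.6000
P₀ = [ Σₙ₌₀^3 aⁿ/n! + a^4/(4!(1-ρ)) ]⁻¹
Σ = a^0/0! + a^1/1! + a^2/2! + a^3/3! = 1.0000 + 2.6000 + 3.3800 + 2.9293 = 9.9093
a^4/(4!(1-ρ)) = 45.6976/(24 × 0.3500) = 5.4402
P₀ = 1/(9.9093 + 5.4402) = 0.06515
Lq = P₀·a^4·ρ / (4!(1-ρ)²) = 0.06515 × 45.6976 × 0.6500 / (24 × 0.1225) = 0.6582
Wq = Lq/λ = 0.65821/18.2 = 0.03617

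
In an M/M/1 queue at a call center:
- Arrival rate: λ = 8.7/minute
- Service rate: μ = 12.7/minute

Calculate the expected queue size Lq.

ρ = λ/μ = 8.7/12.7 = 0.6850
For M/M/1: Lq = λ²/(μ(μ-λ))
Lq = 75.69/(12.7 × 4.00)
Lq = 1.4900 calls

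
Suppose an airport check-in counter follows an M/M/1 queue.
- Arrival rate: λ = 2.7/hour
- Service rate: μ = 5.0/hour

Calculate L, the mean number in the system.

ρ = λ/μ = 2.7/5.0 = 0.5400
For M/M/1: L = λ/(μ-λ)
L = 2.7/(5.0-2.7) = 2.7/2.30
L = 1.1739 passengers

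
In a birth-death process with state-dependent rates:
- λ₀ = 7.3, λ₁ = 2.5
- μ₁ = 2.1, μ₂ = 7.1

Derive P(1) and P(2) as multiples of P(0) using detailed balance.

Balance equations:
State 0: λ₀P₀ = μ₁P₁ → P₁ = (λ₀/μ₁)P₀ = (7.3/2.1)P₀ = 3.4762P₀
State 1: P₂ = (λ₀λ₁)/(μ₁μ₂)P₀ = (7.3×2.5)/(2.1×7.1)P₀ = 1.2240P₀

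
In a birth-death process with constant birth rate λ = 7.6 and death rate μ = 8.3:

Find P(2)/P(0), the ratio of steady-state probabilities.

For constant rates: P(n)/P(0) = (λ/μ)^n
P(2)/P(0) = (7.6/8.3)^2 = 0.91566^2 = 0.8384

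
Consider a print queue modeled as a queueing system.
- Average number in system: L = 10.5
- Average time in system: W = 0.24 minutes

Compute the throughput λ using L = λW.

Little's Law: L = λW, so λ = L/W
λ = 10.5/0.24 = 43.7500 jobs/minute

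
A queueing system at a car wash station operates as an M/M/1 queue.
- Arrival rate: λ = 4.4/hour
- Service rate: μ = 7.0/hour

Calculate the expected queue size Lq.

ρ = λ/μ = 4.4/7.0 = 0.6286
For M/M/1: Lq = λ²/(μ(μ-λ))
Lq = 19.36/(7.0 × 2.60)
Lq = 1.0637 cars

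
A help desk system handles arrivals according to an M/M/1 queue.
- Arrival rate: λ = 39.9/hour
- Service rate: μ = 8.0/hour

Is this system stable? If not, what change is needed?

Stability requires ρ = λ/(cμ) < 1
ρ = 39.9/(1 × 8.0) = 39.9/8.00 = 4.9875
Since 4.9875 ≥ 1, the system is UNSTABLE.
Queue grows without bound. Need μ > λ = 39.9.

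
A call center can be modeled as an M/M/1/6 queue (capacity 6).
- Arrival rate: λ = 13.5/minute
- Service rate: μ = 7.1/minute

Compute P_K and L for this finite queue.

ρ = λ/μ = 13.5/7.1 = 1.9014
P₀ = (1-ρ)/(1-ρ^(K+1)) = (1-1.9014)/(1-1.9014^7) = -0.9014/-88.8492 = 0.01015
P_K = P₀×ρ^K = 0.010145 × 1.9014^6 = 0.010145 × 47.2543 = 0.4794
Blocking probability P_6 = 0.4794 (47.94%)
L = ρ[1 - (K+1)ρ^K + Kρ^(K+1)] / [(1-ρ)(1-ρ^(K+1))]
L = 1.9014 × (1 - 7×47.2543 + 6×89.8492) / ((1 - 1.9014) × (1 - 89.8492)) = 4.9694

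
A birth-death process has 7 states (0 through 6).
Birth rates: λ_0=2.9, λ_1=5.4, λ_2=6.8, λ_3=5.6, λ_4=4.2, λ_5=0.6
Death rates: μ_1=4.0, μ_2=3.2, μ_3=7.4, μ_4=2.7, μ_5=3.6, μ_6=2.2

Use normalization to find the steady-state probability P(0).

Ratios P(n)/P(0) = (λ₀···λₙ₋₁)/(μ₁···μₙ):
P(1)/P(0) = (2.9)/(4.0) = 0.7250
P(2)/P(0) = (2.9×5.4)/(4.0×3.2) = 1.2234
P(3)/P(0) = (2.9×5.4×6.8)/(4.0×3.2×7.4) = 1.1242
P(4)/P(0) = (2.9×5.4×6.8×5.6)/(4.0×3.2×7.4×2.7) = 2.3318
P(5)/P(0) = (2.9×5.4×6.8×5.6×4.2)/(4.0×3.2×7.4×2.7×3.6) = 2.7204
P(6)/P(0) = (2.9×5.4×6.8×5.6×4.2×0.6)/(4.0×3.2×7.4×2.7×3.6×2.2) = 0.7419

Normalization: ∑ P(n) = 1
P(0) × (1.0000 + 0.7250 + 1.2234 + 1.1242 + 2.3318 + 2.7204 + 0.7419) = 1
P(0) × 9.8667 = 1
P(0) = 1/9.8667 = 0.1014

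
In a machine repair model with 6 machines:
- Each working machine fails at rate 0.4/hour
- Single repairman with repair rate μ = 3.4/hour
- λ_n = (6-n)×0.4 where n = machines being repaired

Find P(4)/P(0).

P(4)/P(0) = ∏_{i=0}^{4-1} λ_i/μ_{i+1}
= (6-0)×0.4/3.4 × (6-1)×0.4/3.4 × (6-2)×0.4/3.4 × (6-3)×0.4/3.4
= 0.06896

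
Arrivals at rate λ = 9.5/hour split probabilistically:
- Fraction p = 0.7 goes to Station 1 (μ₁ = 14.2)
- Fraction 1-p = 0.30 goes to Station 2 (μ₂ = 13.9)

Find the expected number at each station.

Effective rates: λ₁ = 9.5×0.7 = 6.65, λ₂ = 9.5×0.30 = 2.85
Station 1: ρ₁ = 6.65/14.2 = 0.4683, L₁ = ρ₁/(1-ρ₁) = 0.4683/(1-0.4683) = 0.8808
Station 2: ρ₂ = 2.85/13.9 = 0.2050, L₂ = ρ₂/(1-ρ₂) = 0.2050/(1-0.2050) = 0.2579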